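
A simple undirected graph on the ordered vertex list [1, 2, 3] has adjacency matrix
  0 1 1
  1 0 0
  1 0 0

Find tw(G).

1

A width-1 tree decomposition is:
Bags: B1 = {1, 2}  B2 = {1, 3}
Tree: B1–B2
Every bag has size at most 2, so the width is 2 − 1 = 1 and tw(G) ≤ 1. Since G has at least one edge (e.g. 1–2), it is not an edgeless graph, so tw(G) ≥ 1. Therefore the treewidth is 1.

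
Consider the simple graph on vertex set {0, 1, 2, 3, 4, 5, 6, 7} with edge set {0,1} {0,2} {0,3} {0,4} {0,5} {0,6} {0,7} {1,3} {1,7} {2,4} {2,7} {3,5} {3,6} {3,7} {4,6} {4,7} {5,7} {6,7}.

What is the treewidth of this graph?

A width-3 tree decomposition is:
Bags: B1 = {0, 3, 5, 7}  B2 = {0, 1, 3, 7}  B3 = {0, 3, 6, 7}  B4 = {0, 4, 6, 7}  B5 = {0, 2, 4, 7}
Tree: B1–B2, B2–B3, B3–B4, B4–B5
Every bag has size at most 4, so the width is 4 − 1 = 3 and tw(G) ≤ 3. For the lower bound, the 4 vertices {0, 2, 4, 7} are pairwise adjacent, and any tree decomposition puts a clique entirely inside one bag — forcing width ≥ 3. Hence tw(G) = 3 exactly.

3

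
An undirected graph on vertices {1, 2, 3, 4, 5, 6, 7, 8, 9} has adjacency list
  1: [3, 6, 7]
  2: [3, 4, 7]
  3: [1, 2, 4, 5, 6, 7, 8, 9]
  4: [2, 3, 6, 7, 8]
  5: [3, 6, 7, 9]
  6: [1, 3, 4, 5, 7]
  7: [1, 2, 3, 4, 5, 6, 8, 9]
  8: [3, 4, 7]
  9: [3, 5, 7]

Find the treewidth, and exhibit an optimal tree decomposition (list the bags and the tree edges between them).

Each bag holds 4 vertices, so the decomposition has width 3, which upper-bounds the treewidth. Conversely, {1, 3, 6, 7} is a clique of size 4, and the vertices of any clique must share a bag in every tree decomposition; so some bag has ≥ 4 vertices and tw(G) ≥ 3. Hence tw(G) = 3 exactly.

Treewidth 3.
One such decomposition:
Bags: B1 = {1, 3, 6, 7}  B2 = {3, 5, 6, 7}  B3 = {3, 4, 6, 7}  B4 = {3, 4, 7, 8}  B5 = {3, 5, 7, 9}  B6 = {2, 3, 4, 7}
Tree: B1–B2, B2–B3, B3–B4, B2–B5, B4–B6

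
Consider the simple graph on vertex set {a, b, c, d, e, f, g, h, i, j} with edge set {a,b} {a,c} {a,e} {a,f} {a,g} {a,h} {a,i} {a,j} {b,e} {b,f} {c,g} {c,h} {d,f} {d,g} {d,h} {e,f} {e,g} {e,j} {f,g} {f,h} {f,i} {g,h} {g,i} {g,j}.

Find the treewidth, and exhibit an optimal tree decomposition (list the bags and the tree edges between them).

Treewidth 3.
One optimal decomposition is:
Bags: B1 = {a, f, g, i}  B2 = {a, f, g, h}  B3 = {a, e, f, g}  B4 = {a, b, e, f}  B5 = {a, c, g, h}  B6 = {d, f, g, h}  B7 = {a, e, g, j}
Tree: B1–B2, B1–B3, B3–B4, B2–B5, B2–B6, B3–B7

Each bag holds 4 vertices, so the decomposition has width 3, which upper-bounds the treewidth. For the lower bound, the 4 vertices {d, f, g, h} are pairwise adjacent, and any tree decomposition puts a clique entirely inside one bag — forcing width ≥ 3. Hence tw(G) = 3 exactly.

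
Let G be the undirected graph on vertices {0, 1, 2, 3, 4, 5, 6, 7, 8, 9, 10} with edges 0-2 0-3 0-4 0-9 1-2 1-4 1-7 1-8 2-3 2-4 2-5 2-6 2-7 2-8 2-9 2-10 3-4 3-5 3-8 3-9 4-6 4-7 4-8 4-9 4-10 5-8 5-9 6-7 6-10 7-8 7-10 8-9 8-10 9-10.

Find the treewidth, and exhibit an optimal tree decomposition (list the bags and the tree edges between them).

Every bag has size at most 5, so the width is 5 − 1 = 4 and tw(G) ≤ 4. For the lower bound, the 5 vertices {0, 2, 3, 4, 9} are pairwise adjacent, and any tree decomposition puts a clique entirely inside one bag — forcing width ≥ 4. Therefore the treewidth is 4.

Treewidth 4.
Bags: B1 = {2, 4, 8, 9, 10}  B2 = {2, 3, 4, 8, 9}  B3 = {2, 3, 5, 8, 9}  B4 = {2, 4, 7, 8, 10}  B5 = {1, 2, 4, 7, 8}  B6 = {2, 4, 6, 7, 10}  B7 = {0, 2, 3, 4, 9}
Tree: B1–B2, B2–B3, B1–B4, B4–B5, B4–B6, B2–B7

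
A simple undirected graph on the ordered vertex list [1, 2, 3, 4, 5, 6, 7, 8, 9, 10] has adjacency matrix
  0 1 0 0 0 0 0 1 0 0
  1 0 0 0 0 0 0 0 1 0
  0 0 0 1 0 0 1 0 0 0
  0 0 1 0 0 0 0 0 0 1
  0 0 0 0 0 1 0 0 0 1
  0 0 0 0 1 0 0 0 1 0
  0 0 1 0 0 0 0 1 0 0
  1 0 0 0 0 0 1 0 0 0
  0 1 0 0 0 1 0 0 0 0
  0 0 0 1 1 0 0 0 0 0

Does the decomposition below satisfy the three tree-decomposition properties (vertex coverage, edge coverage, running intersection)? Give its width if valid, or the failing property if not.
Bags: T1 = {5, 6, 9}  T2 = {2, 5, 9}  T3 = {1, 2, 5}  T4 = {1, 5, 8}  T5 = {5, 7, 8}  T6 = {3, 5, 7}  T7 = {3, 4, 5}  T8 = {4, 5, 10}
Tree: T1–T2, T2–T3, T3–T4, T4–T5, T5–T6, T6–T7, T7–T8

Yes; width 2.

Every vertex of G appears in some bag (union = {1, 2, 3, 4, 5, 6, 7, 8, 9, 10}); every edge is covered by a bag; and for each vertex v the set of bags containing v is connected in the bag tree. The decomposition is therefore valid. The largest bag has 3 vertices, so the width is 2.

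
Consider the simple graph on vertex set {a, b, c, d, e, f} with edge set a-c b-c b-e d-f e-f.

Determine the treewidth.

1

A width-1 tree decomposition is:
Bags: B1 = {d, f}  B2 = {e, f}  B3 = {b, e}  B4 = {b, c}  B5 = {a, c}
Tree: B1–B2, B2–B3, B3–B4, B4–B5
Every bag has size at most 2, so the width is 2 − 1 = 1 and tw(G) ≤ 1. Any graph with an edge has treewidth ≥ 1, and G has the edge d–f. Therefore the treewidth is 1.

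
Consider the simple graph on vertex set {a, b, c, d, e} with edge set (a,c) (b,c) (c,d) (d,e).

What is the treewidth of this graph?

A width-1 tree decomposition is:
Bags: B1 = {c, d}  B2 = {d, e}  B3 = {b, c}  B4 = {a, c}
Tree: B1–B2, B1–B3, B3–B4
Each bag holds 2 vertices, so the decomposition has width 1, which upper-bounds the treewidth. G has an edge, so its treewidth is at least 1. Hence tw(G) = 1 exactly.

1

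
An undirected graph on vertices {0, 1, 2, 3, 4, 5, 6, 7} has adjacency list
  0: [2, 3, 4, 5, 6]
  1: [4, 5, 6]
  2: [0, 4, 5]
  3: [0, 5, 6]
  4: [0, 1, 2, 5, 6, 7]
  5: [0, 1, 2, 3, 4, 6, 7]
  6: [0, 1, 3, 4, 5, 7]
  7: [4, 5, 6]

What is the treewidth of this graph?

3

A width-3 tree decomposition is:
Bags: B1 = {0, 4, 5, 6}  B2 = {0, 2, 4, 5}  B3 = {1, 4, 5, 6}  B4 = {4, 5, 6, 7}  B5 = {0, 3, 5, 6}
Tree: B1–B2, B1–B3, B3–B4, B1–B5
The largest bag has 4 vertices, giving width 3; this decomposition certifies tw(G) ≤ 3. For the lower bound, the 4 vertices {0, 3, 5, 6} are pairwise adjacent, and any tree decomposition puts a clique entirely inside one bag — forcing width ≥ 3. The upper and lower bounds meet at 3, so that is the treewidth.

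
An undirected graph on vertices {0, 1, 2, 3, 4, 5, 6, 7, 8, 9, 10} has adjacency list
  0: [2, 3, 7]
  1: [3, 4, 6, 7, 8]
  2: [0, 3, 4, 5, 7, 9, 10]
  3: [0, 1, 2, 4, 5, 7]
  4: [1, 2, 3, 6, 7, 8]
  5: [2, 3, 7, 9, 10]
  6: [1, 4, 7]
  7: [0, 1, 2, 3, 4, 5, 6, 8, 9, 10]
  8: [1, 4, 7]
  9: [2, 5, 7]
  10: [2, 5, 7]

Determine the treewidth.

3

A width-3 tree decomposition is:
Bags: B1 = {1, 4, 6, 7}  B2 = {1, 3, 4, 7}  B3 = {2, 3, 4, 7}  B4 = {2, 3, 5, 7}  B5 = {2, 5, 7, 9}  B6 = {0, 2, 3, 7}  B7 = {2, 5, 7, 10}  B8 = {1, 4, 7, 8}
Tree: B1–B2, B2–B3, B3–B4, B4–B5, B4–B6, B4–B7, B1–B8
The largest bag has 4 vertices, giving width 3; this decomposition certifies tw(G) ≤ 3. On the other hand G contains the 4-clique {1, 4, 7, 8}. A clique must lie in a single bag of any decomposition, so no decomposition can have width below 3. Combining the bounds, tw(G) = 3.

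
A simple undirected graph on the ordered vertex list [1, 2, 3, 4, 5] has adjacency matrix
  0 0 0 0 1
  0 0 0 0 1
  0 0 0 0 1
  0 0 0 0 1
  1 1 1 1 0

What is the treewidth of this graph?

A width-1 tree decomposition is:
Bags: B1 = {1, 5}  B2 = {4, 5}  B3 = {2, 5}  B4 = {3, 5}
Tree: B1–B2, B2–B3, B3–B4
Each bag holds 2 vertices, so the decomposition has width 1, which upper-bounds the treewidth. G has an edge, so its treewidth is at least 1. Hence tw(G) = 1 exactly.

1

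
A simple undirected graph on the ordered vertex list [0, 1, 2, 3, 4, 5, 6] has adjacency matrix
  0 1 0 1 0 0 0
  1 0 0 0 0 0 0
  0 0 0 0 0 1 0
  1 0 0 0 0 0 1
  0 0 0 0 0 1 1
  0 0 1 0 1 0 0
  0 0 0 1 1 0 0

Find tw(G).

1

A width-1 tree decomposition is:
Bags: B1 = {2, 5}  B2 = {4, 5}  B3 = {4, 6}  B4 = {3, 6}  B5 = {0, 3}  B6 = {0, 1}
Tree: B1–B2, B2–B3, B3–B4, B4–B5, B5–B6
Each bag holds 2 vertices, so the decomposition has width 1, which upper-bounds the treewidth. Any graph with an edge has treewidth ≥ 1, and G has the edge 2–5. The upper and lower bounds meet at 1, so that is the treewidth.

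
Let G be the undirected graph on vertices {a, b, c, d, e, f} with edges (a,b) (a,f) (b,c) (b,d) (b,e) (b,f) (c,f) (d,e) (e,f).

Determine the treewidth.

2

A width-2 tree decomposition is:
Bags: B1 = {b, c, f}  B2 = {b, e, f}  B3 = {b, d, e}  B4 = {a, b, f}
Tree: B1–B2, B2–B3, B2–B4
Each bag holds 3 vertices, so the decomposition has width 2, which upper-bounds the treewidth. For the lower bound, the 3 vertices {b, d, e} are pairwise adjacent, and any tree decomposition puts a clique entirely inside one bag — forcing width ≥ 2. The upper and lower bounds meet at 2, so that is the treewidth.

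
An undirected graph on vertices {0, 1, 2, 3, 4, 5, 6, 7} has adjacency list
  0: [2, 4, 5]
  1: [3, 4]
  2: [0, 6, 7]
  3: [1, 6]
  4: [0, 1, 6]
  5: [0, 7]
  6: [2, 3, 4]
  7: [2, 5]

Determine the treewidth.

A width-2 tree decomposition is:
Bags: B1 = {1, 3, 4}  B2 = {3, 4, 6}  B3 = {0, 4, 6}  B4 = {0, 2, 6}  B5 = {0, 2, 5}  B6 = {2, 5, 7}
Tree: B1–B2, B2–B3, B3–B4, B4–B5, B5–B6
Every bag has size at most 3, so the width is 3 − 1 = 2 and tw(G) ≤ 2. Since 1–3–6–4–1 is a cycle in G, G is not acyclic. Forests are exactly the graphs of treewidth ≤ 1, so tw(G) ≥ 2. Therefore the treewidth is 2.

2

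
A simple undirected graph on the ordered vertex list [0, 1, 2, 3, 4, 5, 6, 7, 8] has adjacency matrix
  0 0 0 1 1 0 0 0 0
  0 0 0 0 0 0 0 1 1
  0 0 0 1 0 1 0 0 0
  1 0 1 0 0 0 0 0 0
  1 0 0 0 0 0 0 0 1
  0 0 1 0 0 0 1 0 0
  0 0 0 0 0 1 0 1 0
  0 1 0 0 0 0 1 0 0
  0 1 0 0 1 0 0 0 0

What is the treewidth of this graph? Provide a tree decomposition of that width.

Treewidth 2.
One optimal decomposition is:
Bags: B1 = {0, 2, 3}  B2 = {0, 2, 4}  B3 = {2, 4, 8}  B4 = {1, 2, 8}  B5 = {1, 2, 7}  B6 = {2, 6, 7}  B7 = {2, 5, 6}
Tree: B1–B2, B2–B3, B3–B4, B4–B5, B5–B6, B6–B7

The largest bag has 3 vertices, giving width 2; this decomposition certifies tw(G) ≤ 2. Since 2–3–0–4–8–1–7–6–5–2 is a cycle in G, G is not acyclic. Forests are exactly the graphs of treewidth ≤ 1, so tw(G) ≥ 2. Therefore the treewidth is 2.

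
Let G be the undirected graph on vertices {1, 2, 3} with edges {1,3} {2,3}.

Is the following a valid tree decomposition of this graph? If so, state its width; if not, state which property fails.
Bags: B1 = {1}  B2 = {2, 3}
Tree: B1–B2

No — edge (3,1) lies in no bag.

A tree decomposition must satisfy three properties: every vertex lies in some bag; for every edge, both endpoints lie together in some bag; and for every vertex, the bags containing it form a connected subtree. Here edge (3,1) lies in no bag, so the decomposition is invalid.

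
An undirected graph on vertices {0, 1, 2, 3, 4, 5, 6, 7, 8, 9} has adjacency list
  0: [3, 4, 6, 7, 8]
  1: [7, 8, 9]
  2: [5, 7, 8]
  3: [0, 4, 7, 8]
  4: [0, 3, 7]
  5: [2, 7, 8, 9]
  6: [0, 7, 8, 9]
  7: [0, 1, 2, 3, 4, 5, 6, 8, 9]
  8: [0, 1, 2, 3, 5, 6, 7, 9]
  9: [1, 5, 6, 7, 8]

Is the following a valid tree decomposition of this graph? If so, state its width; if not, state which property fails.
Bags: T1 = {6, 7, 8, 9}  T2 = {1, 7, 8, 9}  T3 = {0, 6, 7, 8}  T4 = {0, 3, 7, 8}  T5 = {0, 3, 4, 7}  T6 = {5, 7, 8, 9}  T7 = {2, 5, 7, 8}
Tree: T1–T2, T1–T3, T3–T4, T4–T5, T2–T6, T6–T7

Yes; width 3.

Every vertex of G appears in some bag (union = {0, 1, 2, 3, 4, 5, 6, 7, 8, 9}); every edge is covered by a bag; and for each vertex v the set of bags containing v is connected in the bag tree. The decomposition is therefore valid. The largest bag has 4 vertices, so the width is 3.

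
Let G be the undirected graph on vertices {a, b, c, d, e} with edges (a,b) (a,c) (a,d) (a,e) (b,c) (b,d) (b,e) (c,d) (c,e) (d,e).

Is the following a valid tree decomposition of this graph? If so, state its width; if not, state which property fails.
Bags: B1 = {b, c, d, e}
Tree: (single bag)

A tree decomposition must satisfy three properties: every vertex lies in some bag; for every edge, both endpoints lie together in some bag; and for every vertex, the bags containing it form a connected subtree. Here vertex a appears in no bag, so the decomposition is invalid.

No — vertex a appears in no bag.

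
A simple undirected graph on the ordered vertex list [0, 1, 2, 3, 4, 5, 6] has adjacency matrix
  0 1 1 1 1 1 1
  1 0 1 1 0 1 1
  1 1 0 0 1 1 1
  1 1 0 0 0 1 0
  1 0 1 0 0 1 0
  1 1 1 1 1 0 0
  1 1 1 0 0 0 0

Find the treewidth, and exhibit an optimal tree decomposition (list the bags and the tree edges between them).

The largest bag has 4 vertices, giving width 3; this decomposition certifies tw(G) ≤ 3. For the lower bound, the 4 vertices {0, 1, 2, 5} are pairwise adjacent, and any tree decomposition puts a clique entirely inside one bag — forcing width ≥ 3. Therefore the treewidth is 3.

Treewidth 3.
One such decomposition:
Bags: B1 = {0, 1, 3, 5}  B2 = {0, 1, 2, 5}  B3 = {0, 2, 4, 5}  B4 = {0, 1, 2, 6}
Tree: B1–B2, B2–B3, B2–B4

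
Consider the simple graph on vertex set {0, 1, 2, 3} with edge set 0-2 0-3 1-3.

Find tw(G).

A width-1 tree decomposition is:
Bags: B1 = {1, 3}  B2 = {0, 3}  B3 = {0, 2}
Tree: B1–B2, B2–B3
Each bag holds 2 vertices, so the decomposition has width 1, which upper-bounds the treewidth. Any graph with an edge has treewidth ≥ 1, and G has the edge 1–3. The upper and lower bounds meet at 1, so that is the treewidth.

1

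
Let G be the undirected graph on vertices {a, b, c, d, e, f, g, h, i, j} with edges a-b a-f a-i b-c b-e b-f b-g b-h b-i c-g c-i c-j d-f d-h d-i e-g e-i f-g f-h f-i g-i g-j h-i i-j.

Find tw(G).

3

A width-3 tree decomposition is:
Bags: B1 = {b, c, g, i}  B2 = {b, e, g, i}  B3 = {b, f, g, i}  B4 = {c, g, i, j}  B5 = {b, f, h, i}  B6 = {a, b, f, i}  B7 = {d, f, h, i}
Tree: B1–B2, B1–B3, B1–B4, B3–B5, B3–B6, B5–B7
Each bag holds 4 vertices, so the decomposition has width 3, which upper-bounds the treewidth. On the other hand G contains the 4-clique {d, f, h, i}. A clique must lie in a single bag of any decomposition, so no decomposition can have width below 3. Combining the bounds, tw(G) = 3.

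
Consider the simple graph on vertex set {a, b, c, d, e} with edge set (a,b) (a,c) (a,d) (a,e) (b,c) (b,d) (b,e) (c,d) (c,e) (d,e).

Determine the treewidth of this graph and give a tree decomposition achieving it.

A single bag containing all 5 vertices is trivially a valid decomposition of width 4. On the other hand G contains the 5-clique {a, b, c, d, e}. A clique must lie in a single bag of any decomposition, so no decomposition can have width below 4. Therefore the treewidth is 4.

Treewidth 4.
One such decomposition:
Bags: B1 = {a, b, c, d, e}
Tree: (single bag)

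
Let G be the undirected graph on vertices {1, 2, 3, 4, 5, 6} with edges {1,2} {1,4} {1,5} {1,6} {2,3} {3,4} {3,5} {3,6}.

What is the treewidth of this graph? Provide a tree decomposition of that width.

Treewidth 2.
One such decomposition:
Bags: B1 = {1, 2, 3}  B2 = {1, 3, 6}  B3 = {1, 3, 4}  B4 = {1, 3, 5}
Tree: B1–B2, B2–B3, B3–B4

Every bag has size at most 3, so the width is 3 − 1 = 2 and tw(G) ≤ 2. For the lower bound, G contains the cycle 2–1–6–3–2, so G is not a forest; only forests have treewidth ≤ 1, hence tw(G) ≥ 2. The upper and lower bounds meet at 2, so that is the treewidth.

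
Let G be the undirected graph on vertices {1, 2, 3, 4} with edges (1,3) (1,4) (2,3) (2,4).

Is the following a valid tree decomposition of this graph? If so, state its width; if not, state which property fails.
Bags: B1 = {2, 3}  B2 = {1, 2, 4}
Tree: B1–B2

A tree decomposition must satisfy three properties: every vertex lies in some bag; for every edge, both endpoints lie together in some bag; and for every vertex, the bags containing it form a connected subtree. Here edge (1,3) lies in no bag, so the decomposition is invalid.

No — edge (1,3) lies in no bag.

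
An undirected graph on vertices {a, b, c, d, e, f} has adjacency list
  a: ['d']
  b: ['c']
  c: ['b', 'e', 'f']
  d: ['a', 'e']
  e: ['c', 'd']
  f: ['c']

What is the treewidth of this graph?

1

A width-1 tree decomposition is:
Bags: B1 = {d, e}  B2 = {c, e}  B3 = {b, c}  B4 = {c, f}  B5 = {a, d}
Tree: B1–B2, B2–B3, B3–B4, B1–B5
The largest bag has 2 vertices, giving width 1; this decomposition certifies tw(G) ≤ 1. G has an edge, so its treewidth is at least 1. Hence tw(G) = 1 exactly.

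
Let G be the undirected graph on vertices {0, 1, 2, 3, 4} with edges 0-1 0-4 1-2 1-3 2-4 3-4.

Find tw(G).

2

A width-2 tree decomposition is:
Bags: B1 = {1, 2, 4}  B2 = {0, 1, 4}  B3 = {1, 3, 4}
Tree: B1–B2, B2–B3
Every bag has size at most 3, so the width is 3 − 1 = 2 and tw(G) ≤ 2. The edges 2–4–0–1–2 form a cycle, so G is not a tree and its treewidth is at least 2. Combining the bounds, tw(G) = 2.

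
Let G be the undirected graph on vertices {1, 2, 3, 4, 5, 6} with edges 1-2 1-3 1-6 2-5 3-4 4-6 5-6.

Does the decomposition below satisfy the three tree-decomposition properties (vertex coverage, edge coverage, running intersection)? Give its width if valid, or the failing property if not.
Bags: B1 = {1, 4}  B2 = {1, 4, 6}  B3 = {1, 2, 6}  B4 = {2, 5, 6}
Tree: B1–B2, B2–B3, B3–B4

A tree decomposition must satisfy three properties: every vertex lies in some bag; for every edge, both endpoints lie together in some bag; and for every vertex, the bags containing it form a connected subtree. Here vertex 3 appears in no bag, so the decomposition is invalid.

No — vertex 3 appears in no bag.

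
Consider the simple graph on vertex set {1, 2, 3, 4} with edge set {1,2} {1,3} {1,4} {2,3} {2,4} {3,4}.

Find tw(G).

3

A width-3 tree decomposition is:
Bags: B1 = {1, 2, 3, 4}
Tree: (single bag)
With just one bag of size 4, the width is 4 − 1 = 3, so tw(G) ≤ 3. On the other hand G contains the 4-clique {1, 2, 3, 4}. A clique must lie in a single bag of any decomposition, so no decomposition can have width below 3. The upper and lower bounds meet at 3, so that is the treewidth.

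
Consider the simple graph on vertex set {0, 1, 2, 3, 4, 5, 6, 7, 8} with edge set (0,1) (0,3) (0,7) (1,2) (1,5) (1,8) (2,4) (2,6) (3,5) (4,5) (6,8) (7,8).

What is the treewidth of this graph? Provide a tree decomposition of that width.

Treewidth 3.
One such decomposition:
Bags: B1 = {0, 6, 7, 8}  B2 = {0, 1, 6, 8}  B3 = {0, 1, 2, 6}  B4 = {0, 1, 2, 3}  B5 = {1, 2, 3, 5}  B6 = {2, 3, 4, 5}
Tree: B1–B2, B2–B3, B3–B4, B4–B5, B5–B6

Each bag holds 4 vertices, so the decomposition has width 3, which upper-bounds the treewidth. For the lower bound: the 4 vertex sets {6,7,8}, {0}, {1}, {2,3,4,5} are disjoint, each induces a connected subgraph, and every pair is joined by at least one edge of G. Contracting each set to a single vertex therefore yields K_{4} as a minor, and since treewidth is minor-monotone, tw(G) ≥ tw(K_{4}) = 3. Therefore the treewidth is 3.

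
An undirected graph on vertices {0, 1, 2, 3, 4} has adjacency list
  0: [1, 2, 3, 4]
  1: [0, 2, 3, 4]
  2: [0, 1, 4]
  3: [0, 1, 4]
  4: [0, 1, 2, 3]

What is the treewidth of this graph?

3

A width-3 tree decomposition is:
Bags: B1 = {0, 1, 3, 4}  B2 = {0, 1, 2, 4}
Tree: B1–B2
Each bag holds 4 vertices, so the decomposition has width 3, which upper-bounds the treewidth. On the other hand G contains the 4-clique {0, 1, 2, 4}. A clique must lie in a single bag of any decomposition, so no decomposition can have width below 3. Combining the bounds, tw(G) = 3.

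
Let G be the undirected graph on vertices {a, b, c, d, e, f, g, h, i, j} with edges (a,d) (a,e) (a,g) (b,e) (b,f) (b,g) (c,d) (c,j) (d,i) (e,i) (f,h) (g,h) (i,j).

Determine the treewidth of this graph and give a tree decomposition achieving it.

The largest bag has 3 vertices, giving width 2; this decomposition certifies tw(G) ≤ 2. The edges c–j–i–d–c form a cycle, so G is not a tree and its treewidth is at least 2. Therefore the treewidth is 2.

Treewidth 2.
One optimal decomposition is:
Bags: B1 = {c, d, j}  B2 = {d, i, j}  B3 = {a, d, i}  B4 = {a, e, i}  B5 = {a, e, g}  B6 = {b, e, g}  B7 = {b, g, h}  B8 = {b, f, h}
Tree: B1–B2, B2–B3, B3–B4, B4–B5, B5–B6, B6–B7, B7–B8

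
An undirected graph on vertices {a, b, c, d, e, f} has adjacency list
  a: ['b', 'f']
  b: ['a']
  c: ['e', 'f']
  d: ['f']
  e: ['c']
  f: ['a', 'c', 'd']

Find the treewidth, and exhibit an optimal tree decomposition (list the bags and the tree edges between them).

The largest bag has 2 vertices, giving width 1; this decomposition certifies tw(G) ≤ 1. Any graph with an edge has treewidth ≥ 1, and G has the edge a–b. The upper and lower bounds meet at 1, so that is the treewidth.

Treewidth 1.
Bags: B1 = {a, b}  B2 = {a, f}  B3 = {d, f}  B4 = {c, f}  B5 = {c, e}
Tree: B1–B2, B2–B3, B2–B4, B4–B5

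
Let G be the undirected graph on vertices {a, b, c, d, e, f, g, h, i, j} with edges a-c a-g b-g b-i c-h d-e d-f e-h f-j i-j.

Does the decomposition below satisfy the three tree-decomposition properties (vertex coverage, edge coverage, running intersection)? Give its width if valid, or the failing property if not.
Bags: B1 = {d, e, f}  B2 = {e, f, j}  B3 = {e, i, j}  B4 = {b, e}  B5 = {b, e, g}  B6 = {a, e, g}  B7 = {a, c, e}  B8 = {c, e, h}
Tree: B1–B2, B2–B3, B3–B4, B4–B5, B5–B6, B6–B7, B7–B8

No — edge (i,b) lies in no bag.

A tree decomposition must satisfy three properties: every vertex lies in some bag; for every edge, both endpoints lie together in some bag; and for every vertex, the bags containing it form a connected subtree. Here edge (i,b) lies in no bag, so the decomposition is invalid.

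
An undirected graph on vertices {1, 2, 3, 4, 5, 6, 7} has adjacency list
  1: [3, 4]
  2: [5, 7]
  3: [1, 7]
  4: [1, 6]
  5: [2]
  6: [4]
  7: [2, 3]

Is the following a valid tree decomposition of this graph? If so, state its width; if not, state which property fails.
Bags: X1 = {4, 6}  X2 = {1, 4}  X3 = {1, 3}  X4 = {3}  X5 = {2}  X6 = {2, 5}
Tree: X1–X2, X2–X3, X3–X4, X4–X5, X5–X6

No — vertex 7 appears in no bag.

A tree decomposition must satisfy three properties: every vertex lies in some bag; for every edge, both endpoints lie together in some bag; and for every vertex, the bags containing it form a connected subtree. Here vertex 7 appears in no bag, so the decomposition is invalid.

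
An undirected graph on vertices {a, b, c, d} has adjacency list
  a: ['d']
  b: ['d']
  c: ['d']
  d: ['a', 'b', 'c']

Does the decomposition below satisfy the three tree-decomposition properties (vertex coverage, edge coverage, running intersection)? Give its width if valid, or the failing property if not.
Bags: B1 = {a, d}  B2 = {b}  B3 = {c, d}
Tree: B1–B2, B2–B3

No — edge (d,b) lies in no bag.

A tree decomposition must satisfy three properties: every vertex lies in some bag; for every edge, both endpoints lie together in some bag; and for every vertex, the bags containing it form a connected subtree. Here edge (d,b) lies in no bag, so the decomposition is invalid.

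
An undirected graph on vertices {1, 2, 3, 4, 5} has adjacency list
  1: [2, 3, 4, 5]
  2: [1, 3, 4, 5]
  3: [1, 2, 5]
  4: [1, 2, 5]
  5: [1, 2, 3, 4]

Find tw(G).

A width-3 tree decomposition is:
Bags: B1 = {1, 2, 3, 5}  B2 = {1, 2, 4, 5}
Tree: B1–B2
The largest bag has 4 vertices, giving width 3; this decomposition certifies tw(G) ≤ 3. For the lower bound, the 4 vertices {1, 2, 3, 5} are pairwise adjacent, and any tree decomposition puts a clique entirely inside one bag — forcing width ≥ 3. The upper and lower bounds meet at 3, so that is the treewidth.

3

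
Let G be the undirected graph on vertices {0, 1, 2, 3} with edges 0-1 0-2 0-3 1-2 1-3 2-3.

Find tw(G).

3

A width-3 tree decomposition is:
Bags: B1 = {0, 1, 2, 3}
Tree: (single bag)
With just one bag of size 4, the width is 4 − 1 = 3, so tw(G) ≤ 3. Conversely, {0, 1, 2, 3} is a clique of size 4, and the vertices of any clique must share a bag in every tree decomposition; so some bag has ≥ 4 vertices and tw(G) ≥ 3. Hence tw(G) = 3 exactly.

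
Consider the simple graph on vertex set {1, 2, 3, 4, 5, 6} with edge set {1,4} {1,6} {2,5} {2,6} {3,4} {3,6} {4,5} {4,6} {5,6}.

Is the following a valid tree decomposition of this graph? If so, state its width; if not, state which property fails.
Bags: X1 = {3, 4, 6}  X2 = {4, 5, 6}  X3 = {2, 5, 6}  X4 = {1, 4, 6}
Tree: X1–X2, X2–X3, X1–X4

Yes; width 2.

Checking the three conditions: (i) the bags cover all of {1, 2, 3, 4, 5, 6}; (ii) for each edge, some bag contains both endpoints; (iii) the bags containing any fixed vertex form a subtree. All hold, so the decomposition is valid with width 3 − 1 = 2.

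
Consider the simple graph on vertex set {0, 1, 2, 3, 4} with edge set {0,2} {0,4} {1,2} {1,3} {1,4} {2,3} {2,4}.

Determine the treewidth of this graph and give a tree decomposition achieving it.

Every bag has size at most 3, so the width is 3 − 1 = 2 and tw(G) ≤ 2. On the other hand G contains the 3-clique {0, 2, 4}. A clique must lie in a single bag of any decomposition, so no decomposition can have width below 2. The upper and lower bounds meet at 2, so that is the treewidth.

Treewidth 2.
One optimal decomposition is:
Bags: B1 = {1, 2, 4}  B2 = {1, 2, 3}  B3 = {0, 2, 4}
Tree: B1–B2, B1–B3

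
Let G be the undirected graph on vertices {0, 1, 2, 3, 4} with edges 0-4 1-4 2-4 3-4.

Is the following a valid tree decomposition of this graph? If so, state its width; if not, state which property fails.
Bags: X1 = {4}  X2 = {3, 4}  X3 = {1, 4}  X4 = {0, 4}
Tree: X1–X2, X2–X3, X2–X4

No — vertex 2 appears in no bag.

A tree decomposition must satisfy three properties: every vertex lies in some bag; for every edge, both endpoints lie together in some bag; and for every vertex, the bags containing it form a connected subtree. Here vertex 2 appears in no bag, so the decomposition is invalid.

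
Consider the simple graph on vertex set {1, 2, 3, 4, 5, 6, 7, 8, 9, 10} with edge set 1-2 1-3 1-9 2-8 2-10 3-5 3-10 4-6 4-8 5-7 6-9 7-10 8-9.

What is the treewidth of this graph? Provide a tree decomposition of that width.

The largest bag has 3 vertices, giving width 2; this decomposition certifies tw(G) ≤ 2. Since 4–6–9–8–4 is a cycle in G, G is not acyclic. Forests are exactly the graphs of treewidth ≤ 1, so tw(G) ≥ 2. Combining the bounds, tw(G) = 2.

Treewidth 2.
Bags: B1 = {4, 6, 8}  B2 = {6, 8, 9}  B3 = {2, 8, 9}  B4 = {1, 2, 9}  B5 = {1, 2, 10}  B6 = {1, 3, 10}  B7 = {3, 7, 10}  B8 = {3, 5, 7}
Tree: B1–B2, B2–B3, B3–B4, B4–B5, B5–B6, B6–B7, B7–B8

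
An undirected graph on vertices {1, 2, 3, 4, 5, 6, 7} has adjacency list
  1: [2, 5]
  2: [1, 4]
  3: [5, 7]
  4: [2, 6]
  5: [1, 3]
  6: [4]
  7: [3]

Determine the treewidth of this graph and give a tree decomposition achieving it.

Treewidth 1.
One optimal decomposition is:
Bags: B1 = {4, 6}  B2 = {2, 4}  B3 = {1, 2}  B4 = {1, 5}  B5 = {3, 5}  B6 = {3, 7}
Tree: B1–B2, B2–B3, B3–B4, B4–B5, B5–B6

The largest bag has 2 vertices, giving width 1; this decomposition certifies tw(G) ≤ 1. Since G has at least one edge (e.g. 6–4), it is not an edgeless graph, so tw(G) ≥ 1. The upper and lower bounds meet at 1, so that is the treewidth.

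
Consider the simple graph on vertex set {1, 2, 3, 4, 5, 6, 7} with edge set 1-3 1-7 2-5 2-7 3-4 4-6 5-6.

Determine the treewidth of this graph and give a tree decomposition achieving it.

Treewidth 2.
Bags: B1 = {1, 3, 7}  B2 = {2, 3, 7}  B3 = {2, 3, 5}  B4 = {3, 5, 6}  B5 = {3, 4, 6}
Tree: B1–B2, B2–B3, B3–B4, B4–B5

Each bag holds 3 vertices, so the decomposition has width 2, which upper-bounds the treewidth. The edges 3–1–7–2–5–6–4–3 form a cycle, so G is not a tree and its treewidth is at least 2. Combining the bounds, tw(G) = 2.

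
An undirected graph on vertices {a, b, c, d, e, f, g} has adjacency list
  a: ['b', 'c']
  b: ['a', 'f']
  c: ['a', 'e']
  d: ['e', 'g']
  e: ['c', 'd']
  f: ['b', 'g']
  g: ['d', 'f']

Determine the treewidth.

2

A width-2 tree decomposition is:
Bags: B1 = {b, f, g}  B2 = {a, b, g}  B3 = {a, c, g}  B4 = {c, e, g}  B5 = {d, e, g}
Tree: B1–B2, B2–B3, B3–B4, B4–B5
Every bag has size at most 3, so the width is 3 − 1 = 2 and tw(G) ≤ 2. Since g–f–b–a–c–e–d–g is a cycle in G, G is not acyclic. Forests are exactly the graphs of treewidth ≤ 1, so tw(G) ≥ 2. Hence tw(G) = 2 exactly.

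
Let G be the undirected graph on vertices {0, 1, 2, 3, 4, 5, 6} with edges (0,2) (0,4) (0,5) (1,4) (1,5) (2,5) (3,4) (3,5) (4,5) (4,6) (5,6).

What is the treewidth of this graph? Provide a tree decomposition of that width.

Every bag has size at most 3, so the width is 3 − 1 = 2 and tw(G) ≤ 2. On the other hand G contains the 3-clique {0, 2, 5}. A clique must lie in a single bag of any decomposition, so no decomposition can have width below 2. Hence tw(G) = 2 exactly.

Treewidth 2.
Bags: B1 = {0, 4, 5}  B2 = {3, 4, 5}  B3 = {1, 4, 5}  B4 = {0, 2, 5}  B5 = {4, 5, 6}
Tree: B1–B2, B2–B3, B1–B4, B1–B5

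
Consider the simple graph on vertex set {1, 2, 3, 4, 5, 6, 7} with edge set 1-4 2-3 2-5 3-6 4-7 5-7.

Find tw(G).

A width-1 tree decomposition is:
Bags: B1 = {1, 4}  B2 = {4, 7}  B3 = {5, 7}  B4 = {2, 5}  B5 = {2, 3}  B6 = {3, 6}
Tree: B1–B2, B2–B3, B3–B4, B4–B5, B5–B6
Every bag has size at most 2, so the width is 2 − 1 = 1 and tw(G) ≤ 1. G has an edge, so its treewidth is at least 1. Hence tw(G) = 1 exactly.

1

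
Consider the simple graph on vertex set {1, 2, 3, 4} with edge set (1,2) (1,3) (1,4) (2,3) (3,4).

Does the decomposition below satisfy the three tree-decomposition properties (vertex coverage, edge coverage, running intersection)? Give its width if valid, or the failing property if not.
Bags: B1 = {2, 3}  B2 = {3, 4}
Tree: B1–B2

No — vertex 1 appears in no bag.

A tree decomposition must satisfy three properties: every vertex lies in some bag; for every edge, both endpoints lie together in some bag; and for every vertex, the bags containing it form a connected subtree. Here vertex 1 appears in no bag, so the decomposition is invalid.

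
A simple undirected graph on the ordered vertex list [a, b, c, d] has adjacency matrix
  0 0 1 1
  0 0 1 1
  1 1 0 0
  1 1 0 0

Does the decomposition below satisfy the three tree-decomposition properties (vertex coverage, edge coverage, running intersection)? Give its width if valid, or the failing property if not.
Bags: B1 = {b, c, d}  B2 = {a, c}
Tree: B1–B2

A tree decomposition must satisfy three properties: every vertex lies in some bag; for every edge, both endpoints lie together in some bag; and for every vertex, the bags containing it form a connected subtree. Here edge (d,a) lies in no bag, so the decomposition is invalid.

No — edge (d,a) lies in no bag.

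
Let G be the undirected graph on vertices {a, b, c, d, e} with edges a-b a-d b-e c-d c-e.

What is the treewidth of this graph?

A width-2 tree decomposition is:
Bags: B1 = {b, c, e}  B2 = {b, c, d}  B3 = {a, b, d}
Tree: B1–B2, B2–B3
Every bag has size at most 3, so the width is 3 − 1 = 2 and tw(G) ≤ 2. For the lower bound, G contains the cycle b–e–c–d–a–b, so G is not a forest; only forests have treewidth ≤ 1, hence tw(G) ≥ 2. Therefore the treewidth is 2.

2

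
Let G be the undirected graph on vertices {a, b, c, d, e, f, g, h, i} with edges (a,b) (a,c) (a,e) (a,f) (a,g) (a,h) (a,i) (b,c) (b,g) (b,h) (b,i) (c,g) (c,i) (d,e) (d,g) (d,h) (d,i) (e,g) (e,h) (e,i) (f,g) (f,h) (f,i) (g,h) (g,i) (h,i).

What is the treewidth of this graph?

4

A width-4 tree decomposition is:
Bags: B1 = {a, b, c, g, i}  B2 = {a, b, g, h, i}  B3 = {a, e, g, h, i}  B4 = {a, f, g, h, i}  B5 = {d, e, g, h, i}
Tree: B1–B2, B2–B3, B2–B4, B3–B5
Each bag holds 5 vertices, so the decomposition has width 4, which upper-bounds the treewidth. For the lower bound, the 5 vertices {d, e, g, h, i} are pairwise adjacent, and any tree decomposition puts a clique entirely inside one bag — forcing width ≥ 4. The upper and lower bounds meet at 4, so that is the treewidth.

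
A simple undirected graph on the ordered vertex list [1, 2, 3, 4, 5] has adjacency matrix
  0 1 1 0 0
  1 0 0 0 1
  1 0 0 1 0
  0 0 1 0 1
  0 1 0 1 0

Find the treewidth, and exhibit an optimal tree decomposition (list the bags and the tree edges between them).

Treewidth 2.
Bags: B1 = {3, 4, 5}  B2 = {2, 3, 5}  B3 = {1, 2, 3}
Tree: B1–B2, B2–B3

The largest bag has 3 vertices, giving width 2; this decomposition certifies tw(G) ≤ 2. The edges 3–4–5–2–1–3 form a cycle, so G is not a tree and its treewidth is at least 2. Hence tw(G) = 2 exactly.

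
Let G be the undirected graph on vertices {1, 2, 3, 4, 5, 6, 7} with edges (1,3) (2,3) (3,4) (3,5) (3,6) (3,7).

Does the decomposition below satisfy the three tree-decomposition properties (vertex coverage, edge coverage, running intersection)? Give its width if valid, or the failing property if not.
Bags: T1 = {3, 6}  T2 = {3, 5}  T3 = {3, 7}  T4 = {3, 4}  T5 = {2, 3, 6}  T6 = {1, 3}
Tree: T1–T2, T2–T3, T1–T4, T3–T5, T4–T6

A tree decomposition must satisfy three properties: every vertex lies in some bag; for every edge, both endpoints lie together in some bag; and for every vertex, the bags containing it form a connected subtree. Here bags containing vertex 6 are not connected in the tree, so the decomposition is invalid.

No — bags containing vertex 6 are not connected in the tree.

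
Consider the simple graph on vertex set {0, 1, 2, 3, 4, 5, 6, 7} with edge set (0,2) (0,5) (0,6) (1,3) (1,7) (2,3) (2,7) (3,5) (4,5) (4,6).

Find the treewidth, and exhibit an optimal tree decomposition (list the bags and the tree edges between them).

Treewidth 2.
One optimal decomposition is:
Bags: B1 = {4, 5, 6}  B2 = {0, 5, 6}  B3 = {0, 3, 5}  B4 = {0, 2, 3}  B5 = {1, 2, 3}  B6 = {1, 2, 7}
Tree: B1–B2, B2–B3, B3–B4, B4–B5, B5–B6

Every bag has size at most 3, so the width is 3 − 1 = 2 and tw(G) ≤ 2. Since 4–6–0–5–4 is a cycle in G, G is not acyclic. Forests are exactly the graphs of treewidth ≤ 1, so tw(G) ≥ 2. The upper and lower bounds meet at 2, so that is the treewidth.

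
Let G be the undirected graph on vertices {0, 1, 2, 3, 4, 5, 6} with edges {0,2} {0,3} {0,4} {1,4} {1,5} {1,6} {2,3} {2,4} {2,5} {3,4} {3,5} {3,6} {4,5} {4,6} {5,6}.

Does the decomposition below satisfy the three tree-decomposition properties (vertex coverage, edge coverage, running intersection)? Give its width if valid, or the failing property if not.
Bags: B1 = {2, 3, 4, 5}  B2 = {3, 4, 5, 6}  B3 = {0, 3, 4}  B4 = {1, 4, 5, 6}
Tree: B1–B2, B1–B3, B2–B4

A tree decomposition must satisfy three properties: every vertex lies in some bag; for every edge, both endpoints lie together in some bag; and for every vertex, the bags containing it form a connected subtree. Here edge (2,0) lies in no bag, so the decomposition is invalid.

No — edge (2,0) lies in no bag.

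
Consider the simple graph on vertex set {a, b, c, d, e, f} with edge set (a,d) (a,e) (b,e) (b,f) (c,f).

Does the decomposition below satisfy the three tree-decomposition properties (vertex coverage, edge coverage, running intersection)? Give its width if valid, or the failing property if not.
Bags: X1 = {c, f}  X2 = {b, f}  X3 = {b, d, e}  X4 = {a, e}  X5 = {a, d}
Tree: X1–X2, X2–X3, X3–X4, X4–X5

No — bags containing vertex d are not connected in the tree.

A tree decomposition must satisfy three properties: every vertex lies in some bag; for every edge, both endpoints lie together in some bag; and for every vertex, the bags containing it form a connected subtree. Here bags containing vertex d are not connected in the tree, so the decomposition is invalid.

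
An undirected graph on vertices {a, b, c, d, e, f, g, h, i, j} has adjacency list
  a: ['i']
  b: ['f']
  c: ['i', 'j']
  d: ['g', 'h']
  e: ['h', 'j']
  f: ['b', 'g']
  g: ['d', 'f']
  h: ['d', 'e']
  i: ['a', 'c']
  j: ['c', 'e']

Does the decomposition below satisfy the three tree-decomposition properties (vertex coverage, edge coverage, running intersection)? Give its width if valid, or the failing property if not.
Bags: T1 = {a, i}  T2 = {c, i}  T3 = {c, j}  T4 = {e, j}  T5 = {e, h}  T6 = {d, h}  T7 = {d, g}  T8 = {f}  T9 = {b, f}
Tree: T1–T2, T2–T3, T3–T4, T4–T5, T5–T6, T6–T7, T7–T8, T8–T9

No — edge (g,f) lies in no bag.

A tree decomposition must satisfy three properties: every vertex lies in some bag; for every edge, both endpoints lie together in some bag; and for every vertex, the bags containing it form a connected subtree. Here edge (g,f) lies in no bag, so the decomposition is invalid.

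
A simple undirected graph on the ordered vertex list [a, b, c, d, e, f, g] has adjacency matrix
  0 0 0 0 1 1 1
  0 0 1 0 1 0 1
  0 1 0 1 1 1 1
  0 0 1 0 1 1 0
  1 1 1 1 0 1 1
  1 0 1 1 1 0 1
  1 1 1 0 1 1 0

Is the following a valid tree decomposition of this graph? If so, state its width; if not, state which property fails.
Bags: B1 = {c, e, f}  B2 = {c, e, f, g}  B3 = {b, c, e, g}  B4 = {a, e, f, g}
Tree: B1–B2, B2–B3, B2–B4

No — vertex d appears in no bag.

A tree decomposition must satisfy three properties: every vertex lies in some bag; for every edge, both endpoints lie together in some bag; and for every vertex, the bags containing it form a connected subtree. Here vertex d appears in no bag, so the decomposition is invalid.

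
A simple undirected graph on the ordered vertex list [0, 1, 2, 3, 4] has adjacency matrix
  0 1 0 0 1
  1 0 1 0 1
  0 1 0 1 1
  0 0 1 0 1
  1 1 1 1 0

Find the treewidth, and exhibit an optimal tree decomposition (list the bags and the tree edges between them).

Every bag has size at most 3, so the width is 3 − 1 = 2 and tw(G) ≤ 2. For the lower bound, the 3 vertices {0, 1, 4} are pairwise adjacent, and any tree decomposition puts a clique entirely inside one bag — forcing width ≥ 2. Therefore the treewidth is 2.

Treewidth 2.
One optimal decomposition is:
Bags: B1 = {2, 3, 4}  B2 = {1, 2, 4}  B3 = {0, 1, 4}
Tree: B1–B2, B2–B3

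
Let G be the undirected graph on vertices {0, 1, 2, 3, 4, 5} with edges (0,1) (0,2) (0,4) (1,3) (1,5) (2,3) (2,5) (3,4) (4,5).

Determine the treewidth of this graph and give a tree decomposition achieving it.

Treewidth 3.
Bags: B1 = {0, 2, 3, 5}  B2 = {0, 1, 3, 5}  B3 = {0, 3, 4, 5}
Tree: B1–B2, B2–B3

Every bag has size at most 4, so the width is 4 − 1 = 3 and tw(G) ≤ 3. For the lower bound: the 4 vertex sets {2,5}, {1,3}, {0}, {4} are disjoint, each induces a connected subgraph, and every pair is joined by at least one edge of G. Contracting each set to a single vertex therefore yields K_{4} as a minor, and since treewidth is minor-monotone, tw(G) ≥ tw(K_{4}) = 3. Therefore the treewidth is 3.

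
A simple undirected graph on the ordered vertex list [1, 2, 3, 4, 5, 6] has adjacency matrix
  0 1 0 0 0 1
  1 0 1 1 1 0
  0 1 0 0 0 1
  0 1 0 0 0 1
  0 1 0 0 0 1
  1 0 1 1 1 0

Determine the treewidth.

A width-2 tree decomposition is:
Bags: B1 = {2, 4, 6}  B2 = {2, 3, 6}  B3 = {2, 5, 6}  B4 = {1, 2, 6}
Tree: B1–B2, B2–B3, B3–B4
Every bag has size at most 3, so the width is 3 − 1 = 2 and tw(G) ≤ 2. For the lower bound, G contains the cycle 4–2–3–6–4, so G is not a forest; only forests have treewidth ≤ 1, hence tw(G) ≥ 2. The upper and lower bounds meet at 2, so that is the treewidth.

2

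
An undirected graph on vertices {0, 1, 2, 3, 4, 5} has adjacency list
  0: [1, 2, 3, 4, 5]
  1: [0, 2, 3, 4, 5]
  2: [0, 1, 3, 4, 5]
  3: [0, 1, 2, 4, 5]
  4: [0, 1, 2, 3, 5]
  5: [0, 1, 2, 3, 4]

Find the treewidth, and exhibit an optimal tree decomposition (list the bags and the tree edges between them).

With just one bag of size 6, the width is 6 − 1 = 5, so tw(G) ≤ 5. On the other hand G contains the 6-clique {0, 1, 2, 3, 4, 5}. A clique must lie in a single bag of any decomposition, so no decomposition can have width below 5. The upper and lower bounds meet at 5, so that is the treewidth.

Treewidth 5.
Bags: B1 = {0, 1, 2, 3, 4, 5}
Tree: (single bag)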